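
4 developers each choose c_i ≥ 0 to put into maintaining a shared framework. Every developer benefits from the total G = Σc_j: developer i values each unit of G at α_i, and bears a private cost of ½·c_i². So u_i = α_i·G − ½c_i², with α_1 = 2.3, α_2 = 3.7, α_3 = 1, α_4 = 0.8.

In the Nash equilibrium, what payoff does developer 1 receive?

15.295

Developer i's FOC: ∂u_i/∂c_i = α_i − c_i = 0, so c_i* = α_i.
NE contributions = (2.3, 3.7, 1, 0.8); G = 7.8.
u_1 = α_1·G − ½·(c_1)² = 2.3·7.8 − ½·2.3² = 15.295.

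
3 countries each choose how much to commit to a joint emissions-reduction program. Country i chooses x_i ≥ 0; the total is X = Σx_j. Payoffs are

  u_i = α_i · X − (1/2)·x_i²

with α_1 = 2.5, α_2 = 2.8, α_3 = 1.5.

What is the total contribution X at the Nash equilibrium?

6.8

Country i's FOC: ∂u_i/∂x_i = α_i − x_i = 0, so x_i* = α_i.
NE contributions = (2.5, 2.8, 1.5); X = 6.8.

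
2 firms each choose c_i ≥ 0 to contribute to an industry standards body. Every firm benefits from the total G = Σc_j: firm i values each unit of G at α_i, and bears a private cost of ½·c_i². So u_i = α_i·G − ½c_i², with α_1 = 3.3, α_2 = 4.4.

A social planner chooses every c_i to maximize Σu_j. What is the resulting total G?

Planner FOC: ∂(Σu_j)/∂c_i = (Σα_j) − c_i = 0, so c_i^SO = Σα_j = 7.7 for every i; G^SO = 15.4.

15.4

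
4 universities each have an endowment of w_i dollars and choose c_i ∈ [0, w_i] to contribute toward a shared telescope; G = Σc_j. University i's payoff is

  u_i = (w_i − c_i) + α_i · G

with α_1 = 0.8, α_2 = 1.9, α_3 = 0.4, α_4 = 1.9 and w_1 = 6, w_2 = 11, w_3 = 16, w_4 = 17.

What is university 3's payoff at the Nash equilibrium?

27.2

∂u_i/∂c_i = α_i − 1, so university i contributes w_i if α_i > 1, else 0.
α_i > 1 for i ∈ {2, 4}; NE contributions (0, 11, 0, 17), G = 28.
u_3 = (16 − 0) + 0.4·28 = 27.2.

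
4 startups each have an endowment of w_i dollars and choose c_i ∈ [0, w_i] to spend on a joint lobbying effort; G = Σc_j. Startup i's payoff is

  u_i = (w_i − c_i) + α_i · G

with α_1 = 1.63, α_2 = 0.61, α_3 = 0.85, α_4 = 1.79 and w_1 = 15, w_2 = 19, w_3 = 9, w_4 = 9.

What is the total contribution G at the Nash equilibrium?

∂u_i/∂c_i = α_i − 1, so startup i contributes w_i if α_i > 1, else 0.
α_i > 1 for i ∈ {1, 4}; NE contributions (15, 0, 0, 9), G = 24.

24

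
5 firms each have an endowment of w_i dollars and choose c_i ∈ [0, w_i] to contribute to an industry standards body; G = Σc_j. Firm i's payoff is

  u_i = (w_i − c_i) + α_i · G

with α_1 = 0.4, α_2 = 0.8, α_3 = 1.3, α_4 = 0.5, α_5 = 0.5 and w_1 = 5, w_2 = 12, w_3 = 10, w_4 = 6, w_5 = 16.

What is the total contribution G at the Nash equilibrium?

∂u_i/∂c_i = α_i − 1, so firm i contributes w_i if α_i > 1, else 0.
α_i > 1 for i ∈ {3}; NE contributions (0, 0, 10, 0, 0), G = 10.

10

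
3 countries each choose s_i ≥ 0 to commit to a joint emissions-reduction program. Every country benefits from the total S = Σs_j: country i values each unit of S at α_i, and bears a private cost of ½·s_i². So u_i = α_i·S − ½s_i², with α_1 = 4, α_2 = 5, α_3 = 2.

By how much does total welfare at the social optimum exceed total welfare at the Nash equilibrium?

Country i's FOC: ∂u_i/∂s_i = α_i − s_i = 0, so s_i* = α_i.
NE contributions = (4, 5, 2); S = 11.
W^NE = (Σα)·S − ½Σα_i² = 11² − ½·45 = 98.5.
Planner sets s_i = Σα_j = 11 for every i, so S^SO = 3·11 = 33.
W^SO = (Σα)·S^SO − ½·3·(Σα)² = (3/2)·11² = 181.5.
Deadweight loss = W^SO − W^NE = 83.

83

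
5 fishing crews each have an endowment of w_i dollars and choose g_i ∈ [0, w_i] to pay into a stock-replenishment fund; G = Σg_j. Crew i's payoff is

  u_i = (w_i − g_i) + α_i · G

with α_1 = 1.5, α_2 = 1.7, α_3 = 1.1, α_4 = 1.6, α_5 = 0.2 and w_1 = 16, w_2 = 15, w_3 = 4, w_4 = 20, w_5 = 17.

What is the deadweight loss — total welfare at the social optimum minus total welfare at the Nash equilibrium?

∂u_i/∂g_i = α_i − 1, so crew i contributes w_i if α_i > 1, else 0.
α_i > 1 for i ∈ {1, 2, 3, 4}; NE contributions (16, 15, 4, 20, 0), G = 55.
W^NE = Σw_i − G^NE + (Σα_i)·G^NE = 72 + 5.1·55 = 352.5.
Planner: ∂(Σu_j)/∂g_i = Σα_j − 1 = 5.1 > 0, so everyone contributes w_i; G^SO = 72, W^SO = 72 + 5.1·72 = 439.2.
Deadweight loss = 86.7.

86.7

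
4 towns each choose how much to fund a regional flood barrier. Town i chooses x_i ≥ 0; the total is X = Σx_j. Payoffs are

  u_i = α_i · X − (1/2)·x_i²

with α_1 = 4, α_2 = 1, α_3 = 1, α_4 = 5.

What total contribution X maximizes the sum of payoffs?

Planner FOC: ∂(Σu_j)/∂x_i = (Σα_j) − x_i = 0, so x_i^SO = Σα_j = 11 for every i; X^SO = 44.

44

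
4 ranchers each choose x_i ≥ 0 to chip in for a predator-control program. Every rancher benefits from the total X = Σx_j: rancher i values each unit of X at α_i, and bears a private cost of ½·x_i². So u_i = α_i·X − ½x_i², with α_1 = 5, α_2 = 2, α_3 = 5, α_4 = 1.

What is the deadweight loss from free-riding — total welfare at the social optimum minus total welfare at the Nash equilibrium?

196.5

Rancher i's FOC: ∂u_i/∂x_i = α_i − x_i = 0, so x_i* = α_i.
NE contributions = (5, 2, 5, 1); X = 13.
W^NE = (Σα)·X − ½Σα_i² = 13² − ½·55 = 141.5.
Planner sets x_i = Σα_j = 13 for every i, so X^SO = 4·13 = 52.
W^SO = (Σα)·X^SO − ½·4·(Σα)² = (4/2)·13² = 338.
Deadweight loss = W^SO − W^NE = 196.5.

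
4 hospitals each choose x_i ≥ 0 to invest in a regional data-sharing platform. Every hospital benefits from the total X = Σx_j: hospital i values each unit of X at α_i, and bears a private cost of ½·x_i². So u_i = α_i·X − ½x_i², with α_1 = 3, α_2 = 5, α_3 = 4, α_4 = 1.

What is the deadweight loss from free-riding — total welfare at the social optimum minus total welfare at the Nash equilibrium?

Hospital i's FOC: ∂u_i/∂x_i = α_i − x_i = 0, so x_i* = α_i.
NE contributions = (3, 5, 4, 1); X = 13.
W^NE = (Σα)·X − ½Σα_i² = 13² − ½·51 = 143.5.
Planner sets x_i = Σα_j = 13 for every i, so X^SO = 4·13 = 52.
W^SO = (Σα)·X^SO − ½·4·(Σα)² = (4/2)·13² = 338.
Deadweight loss = W^SO − W^NE = 194.5.

194.5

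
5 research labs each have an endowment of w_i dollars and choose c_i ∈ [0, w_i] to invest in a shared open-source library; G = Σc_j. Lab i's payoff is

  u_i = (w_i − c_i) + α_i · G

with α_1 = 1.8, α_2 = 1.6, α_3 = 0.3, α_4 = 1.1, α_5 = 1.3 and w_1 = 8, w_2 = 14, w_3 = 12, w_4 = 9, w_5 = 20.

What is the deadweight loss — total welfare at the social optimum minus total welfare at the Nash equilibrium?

61.2

∂u_i/∂c_i = α_i − 1, so lab i contributes w_i if α_i > 1, else 0.
α_i > 1 for i ∈ {1, 2, 4, 5}; NE contributions (8, 14, 0, 9, 20), G = 51.
W^NE = Σw_i − G^NE + (Σα_i)·G^NE = 63 + 5.1·51 = 323.1.
Planner: ∂(Σu_j)/∂c_i = Σα_j − 1 = 5.1 > 0, so everyone contributes w_i; G^SO = 63, W^SO = 63 + 5.1·63 = 384.3.
Deadweight loss = 61.2.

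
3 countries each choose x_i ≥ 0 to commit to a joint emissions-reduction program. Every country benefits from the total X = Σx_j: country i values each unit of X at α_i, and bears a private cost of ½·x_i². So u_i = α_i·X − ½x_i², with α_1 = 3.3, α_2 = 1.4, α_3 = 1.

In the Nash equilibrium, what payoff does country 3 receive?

5.2

Country i's FOC: ∂u_i/∂x_i = α_i − x_i = 0, so x_i* = α_i.
NE contributions = (3.3, 1.4, 1); X = 5.7.
u_3 = α_3·X − ½·(x_3)² = 1·5.7 − ½·1² = 5.2.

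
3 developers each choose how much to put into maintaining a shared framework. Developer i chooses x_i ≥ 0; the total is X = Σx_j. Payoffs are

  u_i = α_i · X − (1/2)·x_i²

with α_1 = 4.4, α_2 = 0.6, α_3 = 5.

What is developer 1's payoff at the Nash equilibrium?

Developer i's FOC: ∂u_i/∂x_i = α_i − x_i = 0, so x_i* = α_i.
NE contributions = (4.4, 0.6, 5); X = 10.
u_1 = α_1·X − ½·(x_1)² = 4.4·10 − ½·4.4² = 34.32.

34.32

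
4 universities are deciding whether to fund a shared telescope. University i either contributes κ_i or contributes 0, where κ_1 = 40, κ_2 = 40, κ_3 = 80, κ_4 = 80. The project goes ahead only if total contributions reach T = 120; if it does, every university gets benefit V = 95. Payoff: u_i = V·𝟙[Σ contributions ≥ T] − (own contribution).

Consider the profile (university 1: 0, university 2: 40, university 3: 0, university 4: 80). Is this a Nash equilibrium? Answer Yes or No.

Yes

Total = 120 ≥ 120: provided.
University 1 (pledges 0, payoff 95): pledging 40 → total 160, payoff 55. No gain.
University 2 (pledges 40, payoff 55): dropping to 0 → total 80, payoff 0. No gain.
University 3 (pledges 0, payoff 95): pledging 80 → total 200, payoff 15. No gain.
University 4 (pledges 80, payoff 15): dropping to 0 → total 40, payoff 0. No gain.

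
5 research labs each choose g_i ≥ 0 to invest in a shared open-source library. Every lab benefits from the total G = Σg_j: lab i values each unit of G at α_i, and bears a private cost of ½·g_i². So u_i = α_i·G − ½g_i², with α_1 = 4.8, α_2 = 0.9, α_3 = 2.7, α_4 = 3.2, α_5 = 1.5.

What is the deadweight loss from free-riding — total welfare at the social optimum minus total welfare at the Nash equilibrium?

279.23

Lab i's FOC: ∂u_i/∂g_i = α_i − g_i = 0, so g_i* = α_i.
NE contributions = (4.8, 0.9, 2.7, 3.2, 1.5); G = 13.1.
W^NE = (Σα)·G − ½Σα_i² = 13.1² − ½·43.63 = 149.795.
Planner sets g_i = Σα_j = 13.1 for every i, so G^SO = 5·13.1 = 65.5.
W^SO = (Σα)·G^SO − ½·5·(Σα)² = (5/2)·13.1² = 429.025.
Deadweight loss = W^SO − W^NE = 279.23.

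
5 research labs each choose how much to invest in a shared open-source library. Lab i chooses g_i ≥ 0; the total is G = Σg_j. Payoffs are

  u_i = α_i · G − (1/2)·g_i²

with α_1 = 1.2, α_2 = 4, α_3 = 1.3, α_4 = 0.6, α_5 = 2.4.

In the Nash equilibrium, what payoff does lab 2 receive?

30

Lab i's FOC: ∂u_i/∂g_i = α_i − g_i = 0, so g_i* = α_i.
NE contributions = (1.2, 4, 1.3, 0.6, 2.4); G = 9.5.
u_2 = α_2·G − ½·(g_2)² = 4·9.5 − ½·4² = 30.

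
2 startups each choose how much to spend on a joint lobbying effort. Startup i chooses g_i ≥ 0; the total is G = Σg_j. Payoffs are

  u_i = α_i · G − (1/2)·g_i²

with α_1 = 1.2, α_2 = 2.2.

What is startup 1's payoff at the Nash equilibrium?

3.36

Startup i's FOC: ∂u_i/∂g_i = α_i − g_i = 0, so g_i* = α_i.
NE contributions = (1.2, 2.2); G = 3.4.
u_1 = α_1·G − ½·(g_1)² = 1.2·3.4 − ½·1.2² = 3.36.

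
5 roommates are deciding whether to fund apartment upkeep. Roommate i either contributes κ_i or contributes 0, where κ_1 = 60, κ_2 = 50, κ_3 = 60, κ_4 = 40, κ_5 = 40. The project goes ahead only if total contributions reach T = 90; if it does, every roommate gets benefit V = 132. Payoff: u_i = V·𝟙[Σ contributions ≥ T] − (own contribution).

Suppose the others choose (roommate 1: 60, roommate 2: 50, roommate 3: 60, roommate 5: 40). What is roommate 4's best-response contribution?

0

Others' total = 210 ≥ 90; contributing adds cost 40 for no extra benefit.
Best response: 0.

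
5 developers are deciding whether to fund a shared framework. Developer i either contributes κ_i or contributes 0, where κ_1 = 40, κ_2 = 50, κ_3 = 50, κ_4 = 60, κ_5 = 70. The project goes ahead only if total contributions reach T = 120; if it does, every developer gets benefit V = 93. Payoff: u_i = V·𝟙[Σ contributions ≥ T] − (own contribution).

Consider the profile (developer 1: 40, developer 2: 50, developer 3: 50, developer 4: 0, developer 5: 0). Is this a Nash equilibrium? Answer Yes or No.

Total = 140 ≥ 120: provided.
Developer 1 (pledges 40, payoff 53): dropping to 0 → total 100, payoff 0. No gain.
Developer 2 (pledges 50, payoff 43): dropping to 0 → total 90, payoff 0. No gain.
Developer 3 (pledges 50, payoff 43): dropping to 0 → total 90, payoff 0. No gain.
Developer 4 (pledges 0, payoff 93): pledging 60 → total 200, payoff 33. No gain.
Developer 5 (pledges 0, payoff 93): pledging 70 → total 210, payoff 23. No gain.

Yes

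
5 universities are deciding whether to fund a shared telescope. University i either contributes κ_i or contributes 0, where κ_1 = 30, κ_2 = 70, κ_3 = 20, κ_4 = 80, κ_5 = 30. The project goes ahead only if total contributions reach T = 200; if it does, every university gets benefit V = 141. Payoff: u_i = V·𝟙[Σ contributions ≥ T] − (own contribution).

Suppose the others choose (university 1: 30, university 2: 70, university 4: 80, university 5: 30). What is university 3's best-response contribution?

0

Others' total = 210 ≥ 200; contributing adds cost 20 for no extra benefit.
Best response: 0.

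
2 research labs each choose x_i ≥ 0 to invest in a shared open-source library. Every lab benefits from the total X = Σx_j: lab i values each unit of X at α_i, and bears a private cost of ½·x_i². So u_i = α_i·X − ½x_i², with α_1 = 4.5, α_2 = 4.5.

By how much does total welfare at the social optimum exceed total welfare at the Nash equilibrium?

20.25

Lab i's FOC: ∂u_i/∂x_i = α_i − x_i = 0, so x_i* = α_i.
NE contributions = (4.5, 4.5); X = 9.
W^NE = (Σα)·X − ½Σα_i² = 9² − ½·40.5 = 60.75.
Planner sets x_i = Σα_j = 9 for every i, so X^SO = 2·9 = 18.
W^SO = (Σα)·X^SO − ½·2·(Σα)² = (2/2)·9² = 81.
Deadweight loss = W^SO − W^NE = 20.25.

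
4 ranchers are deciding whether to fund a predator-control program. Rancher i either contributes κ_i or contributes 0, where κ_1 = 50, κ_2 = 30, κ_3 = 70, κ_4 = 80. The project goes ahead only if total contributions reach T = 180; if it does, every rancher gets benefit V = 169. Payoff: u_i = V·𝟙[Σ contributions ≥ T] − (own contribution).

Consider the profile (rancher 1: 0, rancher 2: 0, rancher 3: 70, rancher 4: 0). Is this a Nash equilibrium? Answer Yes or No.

Total = 70 < 180: not provided.
Rancher 1 (pledges 0, payoff 0): pledging 50 → total 120, payoff -50. No gain.
Rancher 2 (pledges 0, payoff 0): pledging 30 → total 100, payoff -30. No gain.
Rancher 3 (pledges 70, payoff -70): dropping to 0 → total 0, payoff 0. Profitable deviation.

No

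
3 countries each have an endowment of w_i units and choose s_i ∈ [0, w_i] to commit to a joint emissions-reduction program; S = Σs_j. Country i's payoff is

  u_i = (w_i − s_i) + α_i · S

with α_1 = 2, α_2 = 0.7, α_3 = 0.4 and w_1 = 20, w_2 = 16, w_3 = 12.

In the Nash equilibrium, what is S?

∂u_i/∂s_i = α_i − 1, so country i contributes w_i if α_i > 1, else 0.
α_i > 1 for i ∈ {1}; NE contributions (20, 0, 0), S = 20.

20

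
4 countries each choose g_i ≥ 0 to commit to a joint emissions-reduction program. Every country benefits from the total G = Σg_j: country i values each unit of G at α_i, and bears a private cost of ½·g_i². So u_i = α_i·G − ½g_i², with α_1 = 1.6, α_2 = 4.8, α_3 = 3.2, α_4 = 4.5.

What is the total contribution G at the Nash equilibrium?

14.1

Country i's FOC: ∂u_i/∂g_i = α_i − g_i = 0, so g_i* = α_i.
NE contributions = (1.6, 4.8, 3.2, 4.5); G = 14.1.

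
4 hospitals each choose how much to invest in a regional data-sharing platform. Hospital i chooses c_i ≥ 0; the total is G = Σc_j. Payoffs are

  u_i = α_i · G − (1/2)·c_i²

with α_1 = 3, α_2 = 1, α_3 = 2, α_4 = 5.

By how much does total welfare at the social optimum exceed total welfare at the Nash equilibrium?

Hospital i's FOC: ∂u_i/∂c_i = α_i − c_i = 0, so c_i* = α_i.
NE contributions = (3, 1, 2, 5); G = 11.
W^NE = (Σα)·G − ½Σα_i² = 11² − ½·39 = 101.5.
Planner sets c_i = Σα_j = 11 for every i, so G^SO = 4·11 = 44.
W^SO = (Σα)·G^SO − ½·4·(Σα)² = (4/2)·11² = 242.
Deadweight loss = W^SO − W^NE = 140.5.

140.5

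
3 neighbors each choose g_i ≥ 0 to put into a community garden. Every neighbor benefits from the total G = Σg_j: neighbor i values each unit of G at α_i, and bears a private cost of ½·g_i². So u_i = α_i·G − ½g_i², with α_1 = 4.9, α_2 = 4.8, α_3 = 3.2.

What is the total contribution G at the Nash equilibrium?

Neighbor i's FOC: ∂u_i/∂g_i = α_i − g_i = 0, so g_i* = α_i.
NE contributions = (4.9, 4.8, 3.2); G = 12.9.

12.9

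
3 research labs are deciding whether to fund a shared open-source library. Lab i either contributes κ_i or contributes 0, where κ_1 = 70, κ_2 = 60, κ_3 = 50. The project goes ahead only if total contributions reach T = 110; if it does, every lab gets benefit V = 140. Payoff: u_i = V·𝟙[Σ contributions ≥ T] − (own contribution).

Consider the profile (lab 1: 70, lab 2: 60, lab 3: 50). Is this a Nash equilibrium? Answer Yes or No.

No

Total = 180 ≥ 110: provided.
Lab 1 (pledges 70, payoff 70): dropping to 0 → total 110, payoff 140. Profitable deviation.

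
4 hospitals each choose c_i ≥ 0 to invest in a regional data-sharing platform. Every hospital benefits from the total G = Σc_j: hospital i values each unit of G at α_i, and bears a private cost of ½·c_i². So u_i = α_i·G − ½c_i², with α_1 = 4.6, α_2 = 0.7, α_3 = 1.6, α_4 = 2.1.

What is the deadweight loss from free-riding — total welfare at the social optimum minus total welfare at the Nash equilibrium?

Hospital i's FOC: ∂u_i/∂c_i = α_i − c_i = 0, so c_i* = α_i.
NE contributions = (4.6, 0.7, 1.6, 2.1); G = 9.
W^NE = (Σα)·G − ½Σα_i² = 9² − ½·28.62 = 66.69.
Planner sets c_i = Σα_j = 9 for every i, so G^SO = 4·9 = 36.
W^SO = (Σα)·G^SO − ½·4·(Σα)² = (4/2)·9² = 162.
Deadweight loss = W^SO − W^NE = 95.31.

95.31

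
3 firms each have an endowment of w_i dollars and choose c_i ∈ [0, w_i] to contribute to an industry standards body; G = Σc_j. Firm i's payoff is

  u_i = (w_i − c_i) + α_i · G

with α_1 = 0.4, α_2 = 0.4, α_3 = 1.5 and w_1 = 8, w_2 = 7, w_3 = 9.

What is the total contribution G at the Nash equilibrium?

9

∂u_i/∂c_i = α_i − 1, so firm i contributes w_i if α_i > 1, else 0.
α_i > 1 for i ∈ {3}; NE contributions (0, 0, 9), G = 9.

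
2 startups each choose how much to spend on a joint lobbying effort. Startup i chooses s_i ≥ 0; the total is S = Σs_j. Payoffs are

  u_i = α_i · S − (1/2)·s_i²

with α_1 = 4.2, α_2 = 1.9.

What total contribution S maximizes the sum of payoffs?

Planner FOC: ∂(Σu_j)/∂s_i = (Σα_j) − s_i = 0, so s_i^SO = Σα_j = 6.1 for every i; S^SO = 12.2.

12.2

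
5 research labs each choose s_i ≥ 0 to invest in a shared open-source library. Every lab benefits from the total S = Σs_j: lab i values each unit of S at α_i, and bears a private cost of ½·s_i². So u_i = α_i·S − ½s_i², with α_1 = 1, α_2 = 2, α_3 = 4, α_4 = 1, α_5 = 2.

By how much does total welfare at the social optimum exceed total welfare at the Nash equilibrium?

163

Lab i's FOC: ∂u_i/∂s_i = α_i − s_i = 0, so s_i* = α_i.
NE contributions = (1, 2, 4, 1, 2); S = 10.
W^NE = (Σα)·S − ½Σα_i² = 10² − ½·26 = 87.
Planner sets s_i = Σα_j = 10 for every i, so S^SO = 5·10 = 50.
W^SO = (Σα)·S^SO − ½·5·(Σα)² = (5/2)·10² = 250.
Deadweight loss = W^SO − W^NE = 163.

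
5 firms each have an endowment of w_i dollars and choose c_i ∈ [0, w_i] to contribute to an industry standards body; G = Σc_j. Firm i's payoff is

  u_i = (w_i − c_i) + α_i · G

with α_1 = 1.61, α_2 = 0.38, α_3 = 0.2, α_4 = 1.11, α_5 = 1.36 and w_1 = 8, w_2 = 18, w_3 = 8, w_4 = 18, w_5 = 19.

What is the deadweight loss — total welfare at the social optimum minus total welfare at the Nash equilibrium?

95.16

∂u_i/∂c_i = α_i − 1, so firm i contributes w_i if α_i > 1, else 0.
α_i > 1 for i ∈ {1, 4, 5}; NE contributions (8, 0, 0, 18, 19), G = 45.
W^NE = Σw_i − G^NE + (Σα_i)·G^NE = 71 + 3.66·45 = 235.7.
Planner: ∂(Σu_j)/∂c_i = Σα_j − 1 = 3.66 > 0, so everyone contributes w_i; G^SO = 71, W^SO = 71 + 3.66·71 = 330.86.
Deadweight loss = 95.16.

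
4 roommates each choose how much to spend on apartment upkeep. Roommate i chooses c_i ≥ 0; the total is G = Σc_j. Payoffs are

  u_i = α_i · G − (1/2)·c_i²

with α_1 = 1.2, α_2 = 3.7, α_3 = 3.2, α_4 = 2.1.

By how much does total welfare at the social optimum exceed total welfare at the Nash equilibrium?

Roommate i's FOC: ∂u_i/∂c_i = α_i − c_i = 0, so c_i* = α_i.
NE contributions = (1.2, 3.7, 3.2, 2.1); G = 10.2.
W^NE = (Σα)·G − ½Σα_i² = 10.2² − ½·29.78 = 89.15.
Planner sets c_i = Σα_j = 10.2 for every i, so G^SO = 4·10.2 = 40.8.
W^SO = (Σα)·G^SO − ½·4·(Σα)² = (4/2)·10.2² = 208.08.
Deadweight loss = W^SO − W^NE = 118.93.

118.93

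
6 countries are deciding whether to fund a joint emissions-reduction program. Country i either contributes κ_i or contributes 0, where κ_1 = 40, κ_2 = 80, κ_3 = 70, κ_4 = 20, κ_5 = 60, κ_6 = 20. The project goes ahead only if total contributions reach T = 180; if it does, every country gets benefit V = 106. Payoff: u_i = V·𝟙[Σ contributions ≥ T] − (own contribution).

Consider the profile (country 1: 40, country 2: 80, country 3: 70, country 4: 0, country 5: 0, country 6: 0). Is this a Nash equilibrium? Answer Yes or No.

Yes

Total = 190 ≥ 180: provided.
Country 1 (pledges 40, payoff 66): dropping to 0 → total 150, payoff 0. No gain.
Country 2 (pledges 80, payoff 26): dropping to 0 → total 110, payoff 0. No gain.
Country 3 (pledges 70, payoff 36): dropping to 0 → total 120, payoff 0. No gain.
Country 4 (pledges 0, payoff 106): pledging 20 → total 210, payoff 86. No gain.
Country 5 (pledges 0, payoff 106): pledging 60 → total 250, payoff 46. No gain.
Country 6 (pledges 0, payoff 106): pledging 20 → total 210, payoff 86. No gain.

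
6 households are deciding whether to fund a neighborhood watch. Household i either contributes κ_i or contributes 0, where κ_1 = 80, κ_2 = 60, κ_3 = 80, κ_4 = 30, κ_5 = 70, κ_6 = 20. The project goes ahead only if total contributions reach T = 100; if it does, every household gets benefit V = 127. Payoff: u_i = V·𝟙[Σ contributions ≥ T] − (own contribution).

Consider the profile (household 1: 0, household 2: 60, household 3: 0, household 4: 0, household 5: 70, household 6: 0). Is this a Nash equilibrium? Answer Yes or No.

Yes

Total = 130 ≥ 100: provided.
Household 1 (pledges 0, payoff 127): pledging 80 → total 210, payoff 47. No gain.
Household 2 (pledges 60, payoff 67): dropping to 0 → total 70, payoff 0. No gain.
Household 3 (pledges 0, payoff 127): pledging 80 → total 210, payoff 47. No gain.
Household 4 (pledges 0, payoff 127): pledging 30 → total 160, payoff 97. No gain.
Household 5 (pledges 70, payoff 57): dropping to 0 → total 60, payoff 0. No gain.
Household 6 (pledges 0, payoff 127): pledging 20 → total 150, payoff 107. No gain.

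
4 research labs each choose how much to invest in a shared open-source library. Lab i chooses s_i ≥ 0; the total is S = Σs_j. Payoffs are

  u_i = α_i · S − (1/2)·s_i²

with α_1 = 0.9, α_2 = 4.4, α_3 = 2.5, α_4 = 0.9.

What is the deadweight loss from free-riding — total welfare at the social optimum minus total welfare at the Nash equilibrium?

Lab i's FOC: ∂u_i/∂s_i = α_i − s_i = 0, so s_i* = α_i.
NE contributions = (0.9, 4.4, 2.5, 0.9); S = 8.7.
W^NE = (Σα)·S − ½Σα_i² = 8.7² − ½·27.23 = 62.075.
Planner sets s_i = Σα_j = 8.7 for every i, so S^SO = 4·8.7 = 34.8.
W^SO = (Σα)·S^SO − ½·4·(Σα)² = (4/2)·8.7² = 151.38.
Deadweight loss = W^SO − W^NE = 89.305.

89.305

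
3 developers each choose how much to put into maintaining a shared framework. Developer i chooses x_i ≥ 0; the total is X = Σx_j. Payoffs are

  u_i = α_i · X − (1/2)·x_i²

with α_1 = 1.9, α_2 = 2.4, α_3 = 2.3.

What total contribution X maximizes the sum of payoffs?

19.8

Planner FOC: ∂(Σu_j)/∂x_i = (Σα_j) − x_i = 0, so x_i^SO = Σα_j = 6.6 for every i; X^SO = 19.8.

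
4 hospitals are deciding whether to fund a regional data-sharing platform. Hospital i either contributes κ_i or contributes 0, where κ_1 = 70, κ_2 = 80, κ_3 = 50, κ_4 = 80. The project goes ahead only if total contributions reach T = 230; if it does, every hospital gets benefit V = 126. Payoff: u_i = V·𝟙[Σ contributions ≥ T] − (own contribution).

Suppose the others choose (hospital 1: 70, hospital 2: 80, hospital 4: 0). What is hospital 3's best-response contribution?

0

Others' total = 150. Even contributing 50 gives 200 < 230: no benefit either way.
Best response: 0.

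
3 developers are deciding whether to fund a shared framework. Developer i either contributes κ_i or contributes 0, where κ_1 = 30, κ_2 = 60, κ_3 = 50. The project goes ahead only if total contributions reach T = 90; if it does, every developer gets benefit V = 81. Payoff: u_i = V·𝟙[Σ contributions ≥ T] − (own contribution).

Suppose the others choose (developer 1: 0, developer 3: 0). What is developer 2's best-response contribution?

0

Others' total = 0. Even contributing 60 gives 60 < 90: no benefit either way.
Best response: 0.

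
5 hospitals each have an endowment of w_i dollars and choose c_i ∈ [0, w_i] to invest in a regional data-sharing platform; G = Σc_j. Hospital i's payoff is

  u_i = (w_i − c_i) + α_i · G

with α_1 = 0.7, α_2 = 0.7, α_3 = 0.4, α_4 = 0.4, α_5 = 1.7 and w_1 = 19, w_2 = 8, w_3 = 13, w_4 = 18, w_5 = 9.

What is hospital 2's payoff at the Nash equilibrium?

∂u_i/∂c_i = α_i − 1, so hospital i contributes w_i if α_i > 1, else 0.
α_i > 1 for i ∈ {5}; NE contributions (0, 0, 0, 0, 9), G = 9.
u_2 = (8 − 0) + 0.7·9 = 14.3.

14.3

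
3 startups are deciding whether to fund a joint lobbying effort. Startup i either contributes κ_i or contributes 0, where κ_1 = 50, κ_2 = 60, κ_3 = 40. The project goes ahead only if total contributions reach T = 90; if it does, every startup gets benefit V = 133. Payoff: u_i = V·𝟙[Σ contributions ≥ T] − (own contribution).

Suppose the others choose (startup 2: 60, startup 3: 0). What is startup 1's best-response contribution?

50

Others' total = 60. Contributing 50 brings total to 110 ≥ 90: gain V − κ_1 = 83.
Best response: 50.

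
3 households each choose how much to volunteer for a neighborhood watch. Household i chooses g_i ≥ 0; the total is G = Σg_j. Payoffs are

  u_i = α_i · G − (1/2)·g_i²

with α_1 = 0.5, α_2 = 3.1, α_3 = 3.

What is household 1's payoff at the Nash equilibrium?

3.175

Household i's FOC: ∂u_i/∂g_i = α_i − g_i = 0, so g_i* = α_i.
NE contributions = (0.5, 3.1, 3); G = 6.6.
u_1 = α_1·G − ½·(g_1)² = 0.5·6.6 − ½·0.5² = 3.175.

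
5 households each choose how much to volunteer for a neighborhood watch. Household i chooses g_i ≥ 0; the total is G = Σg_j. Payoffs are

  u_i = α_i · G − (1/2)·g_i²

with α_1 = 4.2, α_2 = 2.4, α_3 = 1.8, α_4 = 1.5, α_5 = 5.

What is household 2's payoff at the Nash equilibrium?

Household i's FOC: ∂u_i/∂g_i = α_i − g_i = 0, so g_i* = α_i.
NE contributions = (4.2, 2.4, 1.8, 1.5, 5); G = 14.9.
u_2 = α_2·G − ½·(g_2)² = 2.4·14.9 − ½·2.4² = 32.88.

32.88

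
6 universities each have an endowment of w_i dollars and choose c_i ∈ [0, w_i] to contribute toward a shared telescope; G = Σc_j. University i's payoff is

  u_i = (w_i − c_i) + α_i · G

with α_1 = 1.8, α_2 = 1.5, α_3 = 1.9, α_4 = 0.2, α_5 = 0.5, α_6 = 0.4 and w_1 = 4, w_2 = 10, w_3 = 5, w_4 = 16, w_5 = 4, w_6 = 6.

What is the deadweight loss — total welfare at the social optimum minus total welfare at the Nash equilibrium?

∂u_i/∂c_i = α_i − 1, so university i contributes w_i if α_i > 1, else 0.
α_i > 1 for i ∈ {1, 2, 3}; NE contributions (4, 10, 5, 0, 0, 0), G = 19.
W^NE = Σw_i − G^NE + (Σα_i)·G^NE = 45 + 5.3·19 = 145.7.
Planner: ∂(Σu_j)/∂c_i = Σα_j − 1 = 5.3 > 0, so everyone contributes w_i; G^SO = 45, W^SO = 45 + 5.3·45 = 283.5.
Deadweight loss = 137.8.

137.8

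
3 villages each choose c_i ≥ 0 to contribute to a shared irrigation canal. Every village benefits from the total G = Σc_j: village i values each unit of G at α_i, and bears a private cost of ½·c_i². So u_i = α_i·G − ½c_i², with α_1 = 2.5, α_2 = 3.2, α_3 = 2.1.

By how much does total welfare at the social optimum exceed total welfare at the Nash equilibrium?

Village i's FOC: ∂u_i/∂c_i = α_i − c_i = 0, so c_i* = α_i.
NE contributions = (2.5, 3.2, 2.1); G = 7.8.
W^NE = (Σα)·G − ½Σα_i² = 7.8² − ½·20.9 = 50.39.
Planner sets c_i = Σα_j = 7.8 for every i, so G^SO = 3·7.8 = 23.4.
W^SO = (Σα)·G^SO − ½·3·(Σα)² = (3/2)·7.8² = 91.26.
Deadweight loss = W^SO − W^NE = 40.87.

40.87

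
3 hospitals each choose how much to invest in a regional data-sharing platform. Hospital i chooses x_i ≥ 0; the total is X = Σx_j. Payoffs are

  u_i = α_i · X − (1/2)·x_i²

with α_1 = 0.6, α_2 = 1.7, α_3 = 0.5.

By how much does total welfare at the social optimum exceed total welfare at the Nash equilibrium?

Hospital i's FOC: ∂u_i/∂x_i = α_i − x_i = 0, so x_i* = α_i.
NE contributions = (0.6, 1.7, 0.5); X = 2.8.
W^NE = (Σα)·X − ½Σα_i² = 2.8² − ½·3.5 = 6.09.
Planner sets x_i = Σα_j = 2.8 for every i, so X^SO = 3·2.8 = 8.4.
W^SO = (Σα)·X^SO − ½·3·(Σα)² = (3/2)·2.8² = 11.76.
Deadweight loss = W^SO − W^NE = 5.67.

5.67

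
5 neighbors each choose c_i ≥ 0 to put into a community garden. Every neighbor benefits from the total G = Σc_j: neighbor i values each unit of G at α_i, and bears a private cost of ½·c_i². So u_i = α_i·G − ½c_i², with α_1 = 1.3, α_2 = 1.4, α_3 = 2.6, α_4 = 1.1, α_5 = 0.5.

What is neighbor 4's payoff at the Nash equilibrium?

Neighbor i's FOC: ∂u_i/∂c_i = α_i − c_i = 0, so c_i* = α_i.
NE contributions = (1.3, 1.4, 2.6, 1.1, 0.5); G = 6.9.
u_4 = α_4·G − ½·(c_4)² = 1.1·6.9 − ½·1.1² = 6.985.

6.985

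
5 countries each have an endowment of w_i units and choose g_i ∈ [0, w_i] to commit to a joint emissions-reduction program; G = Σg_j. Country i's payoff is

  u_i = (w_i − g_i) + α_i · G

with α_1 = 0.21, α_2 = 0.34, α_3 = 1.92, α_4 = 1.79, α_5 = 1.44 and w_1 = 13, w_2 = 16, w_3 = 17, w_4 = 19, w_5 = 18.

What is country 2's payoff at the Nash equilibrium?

34.36

∂u_i/∂g_i = α_i − 1, so country i contributes w_i if α_i > 1, else 0.
α_i > 1 for i ∈ {3, 4, 5}; NE contributions (0, 0, 17, 19, 18), G = 54.
u_2 = (16 − 0) + 0.34·54 = 34.36.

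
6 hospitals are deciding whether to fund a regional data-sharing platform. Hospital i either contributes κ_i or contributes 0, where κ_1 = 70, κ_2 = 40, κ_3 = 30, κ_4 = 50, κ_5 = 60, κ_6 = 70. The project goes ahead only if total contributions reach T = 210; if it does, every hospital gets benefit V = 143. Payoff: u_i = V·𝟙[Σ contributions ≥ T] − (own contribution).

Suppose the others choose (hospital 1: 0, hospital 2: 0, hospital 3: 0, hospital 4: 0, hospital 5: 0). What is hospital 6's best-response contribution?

0

Others' total = 0. Even contributing 70 gives 70 < 210: no benefit either way.
Best response: 0.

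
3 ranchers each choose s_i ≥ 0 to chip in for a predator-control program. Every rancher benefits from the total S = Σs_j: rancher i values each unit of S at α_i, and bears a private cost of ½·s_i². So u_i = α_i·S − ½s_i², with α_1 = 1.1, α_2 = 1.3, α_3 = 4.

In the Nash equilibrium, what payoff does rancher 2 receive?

Rancher i's FOC: ∂u_i/∂s_i = α_i − s_i = 0, so s_i* = α_i.
NE contributions = (1.1, 1.3, 4); S = 6.4.
u_2 = α_2·S − ½·(s_2)² = 1.3·6.4 − ½·1.3² = 7.475.

7.475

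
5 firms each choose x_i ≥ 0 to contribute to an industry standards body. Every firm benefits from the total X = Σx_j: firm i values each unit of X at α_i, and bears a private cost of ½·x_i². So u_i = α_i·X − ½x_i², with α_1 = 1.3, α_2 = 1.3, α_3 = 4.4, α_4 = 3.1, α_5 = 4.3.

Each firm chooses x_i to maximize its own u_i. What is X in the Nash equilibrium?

Firm i's FOC: ∂u_i/∂x_i = α_i − x_i = 0, so x_i* = α_i.
NE contributions = (1.3, 1.3, 4.4, 3.1, 4.3); X = 14.4.

14.4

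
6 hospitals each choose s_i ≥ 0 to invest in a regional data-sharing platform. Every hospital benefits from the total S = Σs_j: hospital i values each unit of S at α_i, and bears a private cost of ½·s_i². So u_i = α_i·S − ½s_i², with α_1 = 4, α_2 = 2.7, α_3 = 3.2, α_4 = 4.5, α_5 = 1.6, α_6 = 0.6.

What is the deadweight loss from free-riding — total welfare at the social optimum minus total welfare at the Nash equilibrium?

Hospital i's FOC: ∂u_i/∂s_i = α_i − s_i = 0, so s_i* = α_i.
NE contributions = (4, 2.7, 3.2, 4.5, 1.6, 0.6); S = 16.6.
W^NE = (Σα)·S − ½Σα_i² = 16.6² − ½·56.7 = 247.21.
Planner sets s_i = Σα_j = 16.6 for every i, so S^SO = 6·16.6 = 99.6.
W^SO = (Σα)·S^SO − ½·6·(Σα)² = (6/2)·16.6² = 826.68.
Deadweight loss = W^SO − W^NE = 579.47.

579.47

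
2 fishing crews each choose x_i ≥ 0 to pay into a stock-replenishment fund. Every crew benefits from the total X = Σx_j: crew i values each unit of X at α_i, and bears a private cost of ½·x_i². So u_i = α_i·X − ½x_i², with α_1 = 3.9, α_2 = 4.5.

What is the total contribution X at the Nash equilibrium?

8.4

Crew i's FOC: ∂u_i/∂x_i = α_i − x_i = 0, so x_i* = α_i.
NE contributions = (3.9, 4.5); X = 8.4.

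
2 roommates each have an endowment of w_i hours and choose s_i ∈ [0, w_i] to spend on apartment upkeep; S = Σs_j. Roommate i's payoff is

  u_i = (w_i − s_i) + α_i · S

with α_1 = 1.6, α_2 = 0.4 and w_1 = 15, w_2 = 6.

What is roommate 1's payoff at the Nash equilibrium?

∂u_i/∂s_i = α_i − 1, so roommate i contributes w_i if α_i > 1, else 0.
α_i > 1 for i ∈ {1}; NE contributions (15, 0), S = 15.
u_1 = (15 − 15) + 1.6·15 = 24.

24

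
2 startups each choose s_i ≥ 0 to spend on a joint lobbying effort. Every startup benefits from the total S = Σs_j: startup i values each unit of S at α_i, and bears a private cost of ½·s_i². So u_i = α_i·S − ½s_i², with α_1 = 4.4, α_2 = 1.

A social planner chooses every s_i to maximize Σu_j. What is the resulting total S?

10.8

Planner FOC: ∂(Σu_j)/∂s_i = (Σα_j) − s_i = 0, so s_i^SO = Σα_j = 5.4 for every i; S^SO = 10.8.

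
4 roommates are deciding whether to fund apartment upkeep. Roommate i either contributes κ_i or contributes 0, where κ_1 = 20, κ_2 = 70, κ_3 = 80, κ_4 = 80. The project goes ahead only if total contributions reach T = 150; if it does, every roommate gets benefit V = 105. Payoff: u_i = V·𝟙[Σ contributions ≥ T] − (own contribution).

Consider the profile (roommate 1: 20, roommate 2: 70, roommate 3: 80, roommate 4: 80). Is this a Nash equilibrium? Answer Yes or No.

No

Total = 250 ≥ 150: provided.
Roommate 1 (pledges 20, payoff 85): dropping to 0 → total 230, payoff 105. Profitable deviation.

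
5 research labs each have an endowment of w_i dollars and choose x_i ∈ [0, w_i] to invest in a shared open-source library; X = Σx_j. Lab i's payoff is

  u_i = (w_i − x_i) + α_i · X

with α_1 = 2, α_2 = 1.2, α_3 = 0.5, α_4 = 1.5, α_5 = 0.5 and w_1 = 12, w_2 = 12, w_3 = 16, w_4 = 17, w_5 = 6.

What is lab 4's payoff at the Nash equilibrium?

61.5

∂u_i/∂x_i = α_i − 1, so lab i contributes w_i if α_i > 1, else 0.
α_i > 1 for i ∈ {1, 2, 4}; NE contributions (12, 12, 0, 17, 0), X = 41.
u_4 = (17 − 17) + 1.5·41 = 61.5.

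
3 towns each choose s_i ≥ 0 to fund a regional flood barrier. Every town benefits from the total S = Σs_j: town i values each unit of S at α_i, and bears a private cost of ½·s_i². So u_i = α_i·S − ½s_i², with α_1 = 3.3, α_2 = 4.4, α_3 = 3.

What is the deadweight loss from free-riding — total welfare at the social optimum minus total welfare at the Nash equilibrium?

76.87

Town i's FOC: ∂u_i/∂s_i = α_i − s_i = 0, so s_i* = α_i.
NE contributions = (3.3, 4.4, 3); S = 10.7.
W^NE = (Σα)·S − ½Σα_i² = 10.7² − ½·39.25 = 94.865.
Planner sets s_i = Σα_j = 10.7 for every i, so S^SO = 3·10.7 = 32.1.
W^SO = (Σα)·S^SO − ½·3·(Σα)² = (3/2)·10.7² = 171.735.
Deadweight loss = W^SO − W^NE = 76.87.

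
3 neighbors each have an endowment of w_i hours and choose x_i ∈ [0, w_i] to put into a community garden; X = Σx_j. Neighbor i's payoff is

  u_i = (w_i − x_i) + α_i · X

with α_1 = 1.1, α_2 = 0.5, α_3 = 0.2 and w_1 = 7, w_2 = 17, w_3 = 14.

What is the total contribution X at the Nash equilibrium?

∂u_i/∂x_i = α_i − 1, so neighbor i contributes w_i if α_i > 1, else 0.
α_i > 1 for i ∈ {1}; NE contributions (7, 0, 0), X = 7.

7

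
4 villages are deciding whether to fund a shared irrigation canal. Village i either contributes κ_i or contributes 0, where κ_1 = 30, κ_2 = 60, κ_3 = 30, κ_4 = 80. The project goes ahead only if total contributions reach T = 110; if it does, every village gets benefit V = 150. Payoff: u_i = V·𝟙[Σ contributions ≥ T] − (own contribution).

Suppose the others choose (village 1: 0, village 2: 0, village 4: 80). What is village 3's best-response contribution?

Others' total = 80. Contributing 30 brings total to 110 ≥ 110: gain V − κ_3 = 120.
Best response: 30.

30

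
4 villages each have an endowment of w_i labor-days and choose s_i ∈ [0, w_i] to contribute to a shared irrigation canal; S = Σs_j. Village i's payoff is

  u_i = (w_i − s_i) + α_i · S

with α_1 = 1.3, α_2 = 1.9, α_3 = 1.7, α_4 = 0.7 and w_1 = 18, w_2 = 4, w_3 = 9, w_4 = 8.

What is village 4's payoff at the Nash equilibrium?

∂u_i/∂s_i = α_i − 1, so village i contributes w_i if α_i > 1, else 0.
α_i > 1 for i ∈ {1, 2, 3}; NE contributions (18, 4, 9, 0), S = 31.
u_4 = (8 − 0) + 0.7·31 = 29.7.

29.7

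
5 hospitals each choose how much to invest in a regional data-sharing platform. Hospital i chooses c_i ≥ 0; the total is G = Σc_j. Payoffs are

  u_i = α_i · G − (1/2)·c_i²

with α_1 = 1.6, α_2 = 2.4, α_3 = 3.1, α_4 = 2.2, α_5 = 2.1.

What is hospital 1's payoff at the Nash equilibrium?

16.96

Hospital i's FOC: ∂u_i/∂c_i = α_i − c_i = 0, so c_i* = α_i.
NE contributions = (1.6, 2.4, 3.1, 2.2, 2.1); G = 11.4.
u_1 = α_1·G − ½·(c_1)² = 1.6·11.4 − ½·1.6² = 16.96.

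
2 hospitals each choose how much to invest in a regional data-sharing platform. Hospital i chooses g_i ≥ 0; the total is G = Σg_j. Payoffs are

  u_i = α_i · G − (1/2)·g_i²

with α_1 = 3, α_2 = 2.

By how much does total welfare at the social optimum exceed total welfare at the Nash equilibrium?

Hospital i's FOC: ∂u_i/∂g_i = α_i − g_i = 0, so g_i* = α_i.
NE contributions = (3, 2); G = 5.
W^NE = (Σα)·G − ½Σα_i² = 5² − ½·13 = 18.5.
Planner sets g_i = Σα_j = 5 for every i, so G^SO = 2·5 = 10.
W^SO = (Σα)·G^SO − ½·2·(Σα)² = (2/2)·5² = 25.
Deadweight loss = W^SO − W^NE = 6.5.

6.5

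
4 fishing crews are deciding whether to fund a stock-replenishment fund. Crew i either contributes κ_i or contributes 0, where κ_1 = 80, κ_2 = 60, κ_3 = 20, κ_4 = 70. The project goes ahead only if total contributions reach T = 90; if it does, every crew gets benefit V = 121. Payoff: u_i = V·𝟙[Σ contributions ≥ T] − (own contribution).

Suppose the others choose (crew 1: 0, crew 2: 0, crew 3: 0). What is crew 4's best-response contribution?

Others' total = 0. Even contributing 70 gives 70 < 90: no benefit either way.
Best response: 0.

0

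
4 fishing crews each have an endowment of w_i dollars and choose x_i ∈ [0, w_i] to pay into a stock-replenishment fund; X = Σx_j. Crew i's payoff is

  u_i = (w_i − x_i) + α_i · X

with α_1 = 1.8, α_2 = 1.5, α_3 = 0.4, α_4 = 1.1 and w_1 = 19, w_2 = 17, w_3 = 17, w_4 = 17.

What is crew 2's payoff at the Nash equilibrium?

∂u_i/∂x_i = α_i − 1, so crew i contributes w_i if α_i > 1, else 0.
α_i > 1 for i ∈ {1, 2, 4}; NE contributions (19, 17, 0, 17), X = 53.
u_2 = (17 − 17) + 1.5·53 = 79.5.

79.5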